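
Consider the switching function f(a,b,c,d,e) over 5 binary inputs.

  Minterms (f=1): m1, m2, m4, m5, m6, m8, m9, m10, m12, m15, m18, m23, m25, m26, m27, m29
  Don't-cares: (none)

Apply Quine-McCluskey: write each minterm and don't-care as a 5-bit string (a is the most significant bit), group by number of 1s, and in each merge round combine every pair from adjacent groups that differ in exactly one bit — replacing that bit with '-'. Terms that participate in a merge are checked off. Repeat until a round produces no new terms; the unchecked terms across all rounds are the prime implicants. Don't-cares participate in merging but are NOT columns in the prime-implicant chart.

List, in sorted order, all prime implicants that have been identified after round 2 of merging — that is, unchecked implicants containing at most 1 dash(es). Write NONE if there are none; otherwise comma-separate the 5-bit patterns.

-1001, 0-001, 0-100, 00-01, 00-10, 001-0, 0010-, 01-00, 010-0, 0100-, 01111, 10111, 11-01, 110-1, 1101-

Round 0: 00001✓ 00010✓ 00100✓ 00101✓ 00110✓ 01000✓ 01001✓ 01010✓ 01100✓ 01111 10010✓ 10111 11001✓ 11010✓ 11011✓ 11101✓
Round 1: -0010✓ -1001 -1010✓ 0-001 0-010✓ 0-100 00-01 00-10 001-0 0010- 01-00 010-0 0100- 1-010✓ 11-01 110-1 1101-
Round 2: --010
PIs = {--010, -1001, 0-001, 0-100, 00-01, 00-10, 001-0, 0010-, 01-00, 010-0, 0100-, 01111, 10111, 11-01, 110-1, 1101-}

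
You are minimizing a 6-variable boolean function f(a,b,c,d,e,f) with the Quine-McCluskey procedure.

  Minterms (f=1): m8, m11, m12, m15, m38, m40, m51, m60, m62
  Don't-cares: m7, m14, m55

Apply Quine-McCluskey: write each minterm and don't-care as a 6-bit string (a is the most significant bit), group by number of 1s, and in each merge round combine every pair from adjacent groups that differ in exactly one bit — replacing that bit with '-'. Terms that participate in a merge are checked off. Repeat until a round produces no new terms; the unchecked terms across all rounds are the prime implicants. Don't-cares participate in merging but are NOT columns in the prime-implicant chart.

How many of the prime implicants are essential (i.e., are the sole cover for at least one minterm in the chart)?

5

Round 0: 000111✓ 001000✓ 001011✓ 001100✓ 001110✓ 001111✓ 100110 101000✓ 110011✓ 110111✓ 111100✓ 111110✓
Round 1: -01000 00-111 001-00 001-11 0011-0 00111- 110-11 1111-0
PIs = {-01000, 00-111, 001-00, 001-11, 0011-0, 00111-, 100110, 110-11, 1111-0}
Coverage chart:
  m8: -01000,001-00
  m11: 001-11 ←essential
  m12: 001-00,0011-0
  m15: 00-111,001-11,00111-
  m38: 100110 ←essential
  m40: -01000 ←essential
  m51: 110-11 ←essential
  m60: 1111-0 ←essential
  m62: 1111-0 ←essential
Essential: -01000, 001-11, 100110, 110-11, 1111-0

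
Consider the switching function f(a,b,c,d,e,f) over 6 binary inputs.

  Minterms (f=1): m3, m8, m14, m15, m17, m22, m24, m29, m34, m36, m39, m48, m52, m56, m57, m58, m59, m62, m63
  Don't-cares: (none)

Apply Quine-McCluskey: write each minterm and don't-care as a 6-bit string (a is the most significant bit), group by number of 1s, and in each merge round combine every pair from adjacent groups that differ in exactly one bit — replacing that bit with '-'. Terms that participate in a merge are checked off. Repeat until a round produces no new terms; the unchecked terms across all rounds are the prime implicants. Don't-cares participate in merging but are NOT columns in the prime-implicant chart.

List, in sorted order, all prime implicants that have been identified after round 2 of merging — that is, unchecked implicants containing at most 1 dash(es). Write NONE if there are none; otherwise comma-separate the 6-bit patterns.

[col 0] 000011, 001000*, 001110*, 001111*, 010001, 010110, 011000*, 011101, 100010, 100100*, 100111, 110000*, 110100*, 111000*, 111001*, 111010*, 111011*, 111110*, 111111*
[col 1] -11000, 0-1000, 00111-, 1-0100, 11-000, 110-00, 111-10*, 111-11*, 1110-0*, 1110-1*, 11100-*, 11101-*, 11111-*
[col 2] 111-1-, 1110--
Prime implicants: -11000, 0-1000, 000011, 00111-, 010001, 010110, 011101, 1-0100, 100010, 100111, 11-000, 110-00, 111-1-, 1110--

-11000, 0-1000, 000011, 00111-, 010001, 010110, 011101, 1-0100, 100010, 100111, 11-000, 110-00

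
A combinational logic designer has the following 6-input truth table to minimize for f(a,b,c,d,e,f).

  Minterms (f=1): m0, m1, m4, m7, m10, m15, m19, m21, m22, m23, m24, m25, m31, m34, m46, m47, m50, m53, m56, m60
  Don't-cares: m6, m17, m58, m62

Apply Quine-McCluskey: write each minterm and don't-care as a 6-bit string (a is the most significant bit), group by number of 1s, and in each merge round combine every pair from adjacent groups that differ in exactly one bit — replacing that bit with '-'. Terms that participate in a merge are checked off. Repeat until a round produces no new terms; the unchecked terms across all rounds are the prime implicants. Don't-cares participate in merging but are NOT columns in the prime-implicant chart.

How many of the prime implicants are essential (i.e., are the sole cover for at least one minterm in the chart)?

7

[col 0] 000000*, 000001*, 000100*, 000110*, 000111*, 001010, 001111*, 010001*, 010011*, 010101*, 010110*, 010111*, 011000*, 011001*, 011111*, 100010*, 101110*, 101111*, 110010*, 110101*, 111000*, 111010*, 111100*, 111110*
[col 1] -01111, -10101, -11000, 0-0001, 0-0110*, 0-0111*, 0-1111*, 00-111*, 000-00, 00000-, 0001-0, 00011-*, 01-001, 01-111*, 010-01*, 010-11*, 0100-1*, 0101-1*, 01011-*, 01100-, 1-0010, 1-1110, 10111-, 11-010, 111-00*, 111-10*, 1110-0*, 1111-0*
[col 2] 0--111, 0-011-, 010--1, 111--0
Prime implicants: -01111, -10101, -11000, 0--111, 0-0001, 0-011-, 000-00, 00000-, 0001-0, 001010, 01-001, 010--1, 01100-, 1-0010, 1-1110, 10111-, 11-010, 111--0
PI chart (minterm → PIs covering it):
  0 | 000-00,00000-
  1 | 0-0001,00000-
  4 | 000-00,0001-0
  7 | 0--111,0-011-
  10 | 001010  (sole → essential)
  15 | -01111,0--111
  19 | 010--1  (sole → essential)
  21 | -10101,010--1
  22 | 0-011-  (sole → essential)
  23 | 0--111,0-011-,010--1
  24 | -11000,01100-
  25 | 01-001,01100-
  31 | 0--111  (sole → essential)
  34 | 1-0010  (sole → essential)
  46 | 1-1110,10111-
  47 | -01111,10111-
  50 | 1-0010,11-010
  53 | -10101  (sole → essential)
  56 | -11000,111--0
  60 | 111--0  (sole → essential)
Essential prime implicants: -10101, 0--111, 0-011-, 001010, 010--1, 1-0010, 111--0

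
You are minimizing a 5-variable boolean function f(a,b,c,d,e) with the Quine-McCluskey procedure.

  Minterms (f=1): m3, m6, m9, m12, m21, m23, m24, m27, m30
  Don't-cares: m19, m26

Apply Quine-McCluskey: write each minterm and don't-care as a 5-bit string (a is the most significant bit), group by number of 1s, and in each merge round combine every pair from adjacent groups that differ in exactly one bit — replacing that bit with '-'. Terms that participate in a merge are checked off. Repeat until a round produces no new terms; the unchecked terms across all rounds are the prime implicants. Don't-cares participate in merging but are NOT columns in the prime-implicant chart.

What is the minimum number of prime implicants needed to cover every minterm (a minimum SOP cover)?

8

size-2^0 implicants → 00011(✓)  00110  01001  01100  10011(✓)  10101(✓)  10111(✓)  11000(✓)  11010(✓)  11011(✓)  11110(✓)
size-2^1 implicants → -0011  1-011  10-11  101-1  11-10  110-0  1101-
Unchecked terms (primes): -0011, 00110, 01001, 01100, 1-011, 10-11, 101-1, 11-10, 110-0, 1101-
Minterm coverage:
  m3 ⊆ -0011 [E]
  m6 ⊆ 00110 [E]
  m9 ⊆ 01001 [E]
  m12 ⊆ 01100 [E]
  m21 ⊆ 101-1 [E]
  m23 ⊆ 10-11,101-1
  m24 ⊆ 110-0 [E]
  m27 ⊆ 1-011,1101-
  m30 ⊆ 11-10 [E]
E = {-0011, 00110, 01001, 01100, 101-1, 11-10, 110-0}
Petrick residual → 1-011
Cover = b'c'de + a'b'cde' + a'bc'd'e + a'bcd'e' + ac'de + ab'ce + abde' + abc'e'  |cover|=8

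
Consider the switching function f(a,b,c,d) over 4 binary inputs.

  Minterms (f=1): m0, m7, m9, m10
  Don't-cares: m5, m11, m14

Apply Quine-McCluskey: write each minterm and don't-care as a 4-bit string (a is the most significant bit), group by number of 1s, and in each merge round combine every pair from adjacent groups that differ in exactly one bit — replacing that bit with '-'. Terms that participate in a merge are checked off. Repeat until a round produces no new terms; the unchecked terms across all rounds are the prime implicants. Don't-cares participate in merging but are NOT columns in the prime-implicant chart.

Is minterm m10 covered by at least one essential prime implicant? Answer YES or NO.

Round 0: 0000 0101✓ 0111✓ 1001✓ 1010✓ 1011✓ 1110✓
Round 1: 01-1 1-10 10-1 101-
PIs = {0000, 01-1, 1-10, 10-1, 101-}
Coverage chart:
  m0: 0000 ←essential
  m7: 01-1 ←essential
  m9: 10-1 ←essential
  m10: 1-10,101-
Essential: 0000, 01-1, 10-1

NO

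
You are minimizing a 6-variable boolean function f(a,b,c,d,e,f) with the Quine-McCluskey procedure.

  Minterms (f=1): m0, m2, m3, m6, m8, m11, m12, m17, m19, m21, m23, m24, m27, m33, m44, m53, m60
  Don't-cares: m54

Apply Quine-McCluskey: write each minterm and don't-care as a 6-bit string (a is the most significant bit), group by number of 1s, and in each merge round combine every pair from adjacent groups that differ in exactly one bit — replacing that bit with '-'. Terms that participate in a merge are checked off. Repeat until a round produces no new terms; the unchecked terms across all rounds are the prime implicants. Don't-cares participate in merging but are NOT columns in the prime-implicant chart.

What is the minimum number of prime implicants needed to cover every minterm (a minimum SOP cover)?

9

Round 0: 000000✓ 000010✓ 000011✓ 000110✓ 001000✓ 001011✓ 001100✓ 010001✓ 010011✓ 010101✓ 010111✓ 011000✓ 011011✓ 100001 101100✓ 110101✓ 110110 111100✓
Round 1: -01100 -10101 0-0011✓ 0-1000 0-1011✓ 00-000 00-011✓ 000-10 0000-0 00001- 001-00 01-011✓ 010-01✓ 010-11✓ 0100-1✓ 0101-1✓ 1-1100
Round 2: 0--011 010--1
PIs = {-01100, -10101, 0--011, 0-1000, 00-000, 000-10, 0000-0, 00001-, 001-00, 010--1, 1-1100, 100001, 110110}
Coverage chart:
  m0: 00-000,0000-0
  m2: 000-10,0000-0,00001-
  m3: 0--011,00001-
  m6: 000-10 ←essential
  m8: 0-1000,00-000,001-00
  m11: 0--011 ←essential
  m12: -01100,001-00
  m17: 010--1 ←essential
  m19: 0--011,010--1
  m21: -10101,010--1
  m23: 010--1 ←essential
  m24: 0-1000 ←essential
  m27: 0--011 ←essential
  m33: 100001 ←essential
  m44: -01100,1-1100
  m53: -10101 ←essential
  m60: 1-1100 ←essential
Essential: -10101, 0--011, 0-1000, 000-10, 010--1, 1-1100, 100001
Petrick residual → -01100, 00-000
Min cover (9 terms): b'cde'f' + bc'de'f + a'd'ef + a'cd'e'f' + a'b'd'e'f' + a'b'c'ef' + a'bc'f + acde'f' + ab'c'd'e'f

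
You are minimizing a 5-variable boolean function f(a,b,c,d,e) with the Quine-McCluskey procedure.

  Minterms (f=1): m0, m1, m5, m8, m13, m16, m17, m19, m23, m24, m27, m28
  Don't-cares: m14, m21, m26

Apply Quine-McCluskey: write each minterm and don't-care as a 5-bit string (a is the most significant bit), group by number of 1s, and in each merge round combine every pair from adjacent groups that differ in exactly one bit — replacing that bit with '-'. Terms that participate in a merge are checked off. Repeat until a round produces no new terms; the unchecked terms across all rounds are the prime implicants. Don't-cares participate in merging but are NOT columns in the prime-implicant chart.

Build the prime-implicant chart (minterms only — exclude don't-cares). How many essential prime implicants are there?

4

Round 0: 00000✓ 00001✓ 00101✓ 01000✓ 01101✓ 01110 10000✓ 10001✓ 10011✓ 10101✓ 10111✓ 11000✓ 11010✓ 11011✓ 11100✓
Round 1: -0000✓ -0001✓ -0101✓ -1000✓ 0-000✓ 0-101 00-01✓ 0000-✓ 1-000✓ 1-011 10-01✓ 10-11✓ 100-1✓ 1000-✓ 101-1✓ 11-00 110-0 1101-
Round 2: --000 -0-01 -000- 10--1
PIs = {--000, -0-01, -000-, 0-101, 01110, 1-011, 10--1, 11-00, 110-0, 1101-}
Coverage chart:
  m0: --000,-000-
  m1: -0-01,-000-
  m5: -0-01,0-101
  m8: --000 ←essential
  m13: 0-101 ←essential
  m16: --000,-000-
  m17: -0-01,-000-,10--1
  m19: 1-011,10--1
  m23: 10--1 ←essential
  m24: --000,11-00,110-0
  m27: 1-011,1101-
  m28: 11-00 ←essential
Essential: --000, 0-101, 10--1, 11-00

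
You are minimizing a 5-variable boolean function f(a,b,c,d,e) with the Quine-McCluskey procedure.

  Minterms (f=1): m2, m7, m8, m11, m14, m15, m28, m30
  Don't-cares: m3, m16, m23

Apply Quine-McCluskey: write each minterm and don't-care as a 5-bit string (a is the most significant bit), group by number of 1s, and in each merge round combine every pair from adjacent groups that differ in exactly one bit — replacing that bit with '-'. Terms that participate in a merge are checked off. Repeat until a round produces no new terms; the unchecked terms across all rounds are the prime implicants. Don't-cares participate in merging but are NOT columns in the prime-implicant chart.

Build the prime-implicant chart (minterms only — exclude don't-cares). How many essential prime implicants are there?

Round 0: 00010✓ 00011✓ 00111✓ 01000 01011✓ 01110✓ 01111✓ 10000 10111✓ 11100✓ 11110✓
Round 1: -0111 -1110 0-011✓ 0-111✓ 00-11✓ 0001- 01-11✓ 0111- 111-0
Round 2: 0--11
PIs = {-0111, -1110, 0--11, 0001-, 01000, 0111-, 10000, 111-0}
Coverage chart:
  m2: 0001- ←essential
  m7: -0111,0--11
  m8: 01000 ←essential
  m11: 0--11 ←essential
  m14: -1110,0111-
  m15: 0--11,0111-
  m28: 111-0 ←essential
  m30: -1110,111-0
Essential: 0--11, 0001-, 01000, 111-0

4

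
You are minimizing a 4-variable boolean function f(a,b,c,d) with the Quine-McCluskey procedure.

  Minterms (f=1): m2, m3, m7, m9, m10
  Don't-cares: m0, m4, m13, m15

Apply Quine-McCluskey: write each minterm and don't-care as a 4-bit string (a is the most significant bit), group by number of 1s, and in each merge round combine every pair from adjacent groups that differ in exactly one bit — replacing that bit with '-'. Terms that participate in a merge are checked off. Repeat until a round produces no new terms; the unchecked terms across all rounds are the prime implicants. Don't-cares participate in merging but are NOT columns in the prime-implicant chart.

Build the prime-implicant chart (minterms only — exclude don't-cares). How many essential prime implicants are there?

[col 0] 0000*, 0010*, 0011*, 0100*, 0111*, 1001*, 1010*, 1101*, 1111*
[col 1] -010, -111, 0-00, 0-11, 00-0, 001-, 1-01, 11-1
Prime implicants: -010, -111, 0-00, 0-11, 00-0, 001-, 1-01, 11-1
PI chart (minterm → PIs covering it):
  2 | -010,00-0,001-
  3 | 0-11,001-
  7 | -111,0-11
  9 | 1-01  (sole → essential)
  10 | -010  (sole → essential)
Essential prime implicants: -010, 1-01

2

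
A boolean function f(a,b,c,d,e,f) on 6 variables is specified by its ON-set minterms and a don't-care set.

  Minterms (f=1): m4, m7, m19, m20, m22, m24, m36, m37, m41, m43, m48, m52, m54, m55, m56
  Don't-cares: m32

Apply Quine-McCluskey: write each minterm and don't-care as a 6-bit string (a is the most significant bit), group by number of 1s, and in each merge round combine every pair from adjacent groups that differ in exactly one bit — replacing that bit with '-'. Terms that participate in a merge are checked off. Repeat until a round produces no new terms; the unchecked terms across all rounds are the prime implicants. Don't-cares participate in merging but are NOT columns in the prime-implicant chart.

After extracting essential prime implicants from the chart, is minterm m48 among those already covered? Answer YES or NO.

size-2^0 implicants → 000100(✓)  000111  010011  010100(✓)  010110(✓)  011000(✓)  100000(✓)  100100(✓)  100101(✓)  101001(✓)  101011(✓)  110000(✓)  110100(✓)  110110(✓)  110111(✓)  111000(✓)
size-2^1 implicants → -00100(✓)  -10100(✓)  -10110(✓)  -11000  0-0100(✓)  0101-0(✓)  1-0000(✓)  1-0100(✓)  100-00(✓)  10010-  1010-1  11-000  110-00(✓)  1101-0(✓)  11011-
size-2^2 implicants → --0100  -101-0  1-0-00
Unchecked terms (primes): --0100, -101-0, -11000, 000111, 010011, 1-0-00, 10010-, 1010-1, 11-000, 11011-
Minterm coverage:
  m4 ⊆ --0100 [E]
  m7 ⊆ 000111 [E]
  m19 ⊆ 010011 [E]
  m20 ⊆ --0100,-101-0
  m22 ⊆ -101-0 [E]
  m24 ⊆ -11000 [E]
  m36 ⊆ --0100,1-0-00,10010-
  m37 ⊆ 10010- [E]
  m41 ⊆ 1010-1 [E]
  m43 ⊆ 1010-1 [E]
  m48 ⊆ 1-0-00,11-000
  m52 ⊆ --0100,-101-0,1-0-00
  m54 ⊆ -101-0,11011-
  m55 ⊆ 11011- [E]
  m56 ⊆ -11000,11-000
E = {--0100, -101-0, -11000, 000111, 010011, 10010-, 1010-1, 11011-}

NO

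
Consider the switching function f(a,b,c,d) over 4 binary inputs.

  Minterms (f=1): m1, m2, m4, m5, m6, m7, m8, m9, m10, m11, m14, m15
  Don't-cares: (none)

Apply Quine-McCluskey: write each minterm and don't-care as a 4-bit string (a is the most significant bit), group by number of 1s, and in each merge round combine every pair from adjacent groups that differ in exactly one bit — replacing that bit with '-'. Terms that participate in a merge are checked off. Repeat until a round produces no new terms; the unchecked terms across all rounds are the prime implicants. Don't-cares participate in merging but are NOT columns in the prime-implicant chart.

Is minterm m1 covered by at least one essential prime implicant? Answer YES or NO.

NO

[col 0] 0001*, 0010*, 0100*, 0101*, 0110*, 0111*, 1000*, 1001*, 1010*, 1011*, 1110*, 1111*
[col 1] -001, -010*, -110*, -111*, 0-01, 0-10*, 01-0*, 01-1*, 010-*, 011-*, 1-10*, 1-11*, 10-0*, 10-1*, 100-*, 101-*, 111-*
[col 2] --10, -11-, 01--, 1-1-, 10--
Prime implicants: --10, -001, -11-, 0-01, 01--, 1-1-, 10--
PI chart (minterm → PIs covering it):
  1 | -001,0-01
  2 | --10  (sole → essential)
  4 | 01--  (sole → essential)
  5 | 0-01,01--
  6 | --10,-11-,01--
  7 | -11-,01--
  8 | 10--  (sole → essential)
  9 | -001,10--
  10 | --10,1-1-,10--
  11 | 1-1-,10--
  14 | --10,-11-,1-1-
  15 | -11-,1-1-
Essential prime implicants: --10, 01--, 10--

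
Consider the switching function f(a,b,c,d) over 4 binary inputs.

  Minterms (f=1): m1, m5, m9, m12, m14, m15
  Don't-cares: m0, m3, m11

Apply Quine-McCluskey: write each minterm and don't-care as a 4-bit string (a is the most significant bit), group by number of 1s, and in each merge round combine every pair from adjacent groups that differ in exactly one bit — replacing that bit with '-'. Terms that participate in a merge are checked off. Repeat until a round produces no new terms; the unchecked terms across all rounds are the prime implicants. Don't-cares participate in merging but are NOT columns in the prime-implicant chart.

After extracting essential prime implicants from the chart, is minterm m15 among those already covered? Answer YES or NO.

Round 0: 0000✓ 0001✓ 0011✓ 0101✓ 1001✓ 1011✓ 1100✓ 1110✓ 1111✓
Round 1: -001✓ -011✓ 0-01 00-1✓ 000- 1-11 10-1✓ 11-0 111-
Round 2: -0-1
PIs = {-0-1, 0-01, 000-, 1-11, 11-0, 111-}
Coverage chart:
  m1: -0-1,0-01,000-
  m5: 0-01 ←essential
  m9: -0-1 ←essential
  m12: 11-0 ←essential
  m14: 11-0,111-
  m15: 1-11,111-
Essential: -0-1, 0-01, 11-0

NO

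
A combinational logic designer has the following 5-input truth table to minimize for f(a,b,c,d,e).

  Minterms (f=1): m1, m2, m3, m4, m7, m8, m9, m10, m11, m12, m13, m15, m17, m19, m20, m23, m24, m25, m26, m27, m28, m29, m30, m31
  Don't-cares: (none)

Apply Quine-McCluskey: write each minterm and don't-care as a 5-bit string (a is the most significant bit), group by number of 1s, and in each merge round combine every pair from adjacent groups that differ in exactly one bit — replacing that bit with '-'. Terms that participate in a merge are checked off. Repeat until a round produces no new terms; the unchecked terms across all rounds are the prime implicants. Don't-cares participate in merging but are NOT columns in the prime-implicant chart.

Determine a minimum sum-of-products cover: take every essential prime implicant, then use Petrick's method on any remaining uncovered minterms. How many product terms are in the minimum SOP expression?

6

Round 0: 00001✓ 00010✓ 00011✓ 00100✓ 00111✓ 01000✓ 01001✓ 01010✓ 01011✓ 01100✓ 01101✓ 01111✓ 10001✓ 10011✓ 10100✓ 10111✓ 11000✓ 11001✓ 11010✓ 11011✓ 11100✓ 11101✓ 11110✓ 11111✓
Round 1: -0001✓ -0011✓ -0100✓ -0111✓ -1000✓ -1001✓ -1010✓ -1011✓ -1100✓ -1101✓ -1111✓ 0-001✓ 0-010✓ 0-011✓ 0-100✓ 0-111✓ 00-11✓ 000-1✓ 0001-✓ 01-00✓ 01-01✓ 01-11✓ 010-0✓ 010-1✓ 0100-✓ 0101-✓ 011-1✓ 0110-✓ 1-001✓ 1-011✓ 1-100✓ 1-111✓ 10-11✓ 100-1✓ 11-00✓ 11-01✓ 11-10✓ 11-11✓ 110-0✓ 110-1✓ 1100-✓ 1101-✓ 111-0✓ 111-1✓ 1110-✓ 1111-✓
Round 2: --001✓ --011✓ --100 --111✓ -0-11✓ -00-1✓ -1-00✓ -1-01✓ -1-11✓ -10-0✓ -10-1✓ -100-✓ -101-✓ -11-1✓ -110-✓ 0--11✓ 0-0-1✓ 0-01- 01--1✓ 01-0-✓ 010--✓ 1--11✓ 1-0-1✓ 11--0✓ 11--1✓ 11-0-✓ 11-1-✓ 110--✓ 111--✓
Round 3: ---11 --0-1 -1--1 -1-0- -10-- 11---
PIs = {---11, --0-1, --100, -1--1, -1-0-, -10--, 0-01-, 11---}
Coverage chart:
  m1: --0-1 ←essential
  m2: 0-01- ←essential
  m3: ---11,--0-1,0-01-
  m4: --100 ←essential
  m7: ---11 ←essential
  m8: -1-0-,-10--
  m9: --0-1,-1--1,-1-0-,-10--
  m10: -10--,0-01-
  m11: ---11,--0-1,-1--1,-10--,0-01-
  m12: --100,-1-0-
  m13: -1--1,-1-0-
  m15: ---11,-1--1
  m17: --0-1 ←essential
  m19: ---11,--0-1
  m20: --100 ←essential
  m23: ---11 ←essential
  m24: -1-0-,-10--,11---
  m25: --0-1,-1--1,-1-0-,-10--,11---
  m26: -10--,11---
  m27: ---11,--0-1,-1--1,-10--,11---
  m28: --100,-1-0-,11---
  m29: -1--1,-1-0-,11---
  m30: 11--- ←essential
  m31: ---11,-1--1,11---
Essential: ---11, --0-1, --100, 0-01-, 11---
Petrick residual → -1-0-
Min cover (6 terms): de + c'e + cd'e' + bd' + a'c'd + ab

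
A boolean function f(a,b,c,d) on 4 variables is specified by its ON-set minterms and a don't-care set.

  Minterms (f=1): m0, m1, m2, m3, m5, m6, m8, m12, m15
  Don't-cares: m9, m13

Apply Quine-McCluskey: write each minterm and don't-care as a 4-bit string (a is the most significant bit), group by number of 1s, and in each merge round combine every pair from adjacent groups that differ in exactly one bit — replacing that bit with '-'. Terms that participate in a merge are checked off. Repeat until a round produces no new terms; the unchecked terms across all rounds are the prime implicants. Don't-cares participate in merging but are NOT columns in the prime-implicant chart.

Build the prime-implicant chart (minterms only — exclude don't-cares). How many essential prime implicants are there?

size-2^0 implicants → 0000(✓)  0001(✓)  0010(✓)  0011(✓)  0101(✓)  0110(✓)  1000(✓)  1001(✓)  1100(✓)  1101(✓)  1111(✓)
size-2^1 implicants → -000(✓)  -001(✓)  -101(✓)  0-01(✓)  0-10  00-0(✓)  00-1(✓)  000-(✓)  001-(✓)  1-00(✓)  1-01(✓)  100-(✓)  11-1  110-(✓)
size-2^2 implicants → --01  -00-  00--  1-0-
Unchecked terms (primes): --01, -00-, 0-10, 00--, 1-0-, 11-1
Minterm coverage:
  m0 ⊆ -00-,00--
  m1 ⊆ --01,-00-,00--
  m2 ⊆ 0-10,00--
  m3 ⊆ 00-- [E]
  m5 ⊆ --01 [E]
  m6 ⊆ 0-10 [E]
  m8 ⊆ -00-,1-0-
  m12 ⊆ 1-0- [E]
  m15 ⊆ 11-1 [E]
E = {--01, 0-10, 00--, 1-0-, 11-1}

5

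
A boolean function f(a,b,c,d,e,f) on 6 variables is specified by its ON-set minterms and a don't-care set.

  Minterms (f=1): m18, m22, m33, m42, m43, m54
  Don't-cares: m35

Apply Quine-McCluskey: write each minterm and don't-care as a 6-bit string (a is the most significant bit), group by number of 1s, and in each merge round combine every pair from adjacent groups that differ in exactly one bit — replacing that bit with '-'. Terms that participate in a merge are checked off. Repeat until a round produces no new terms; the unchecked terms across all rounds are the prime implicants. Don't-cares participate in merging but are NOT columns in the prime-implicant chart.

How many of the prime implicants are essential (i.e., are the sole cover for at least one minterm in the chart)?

4

size-2^0 implicants → 010010(✓)  010110(✓)  100001(✓)  100011(✓)  101010(✓)  101011(✓)  110110(✓)
size-2^1 implicants → -10110  010-10  10-011  1000-1  10101-
Unchecked terms (primes): -10110, 010-10, 10-011, 1000-1, 10101-
Minterm coverage:
  m18 ⊆ 010-10 [E]
  m22 ⊆ -10110,010-10
  m33 ⊆ 1000-1 [E]
  m42 ⊆ 10101- [E]
  m43 ⊆ 10-011,10101-
  m54 ⊆ -10110 [E]
E = {-10110, 010-10, 1000-1, 10101-}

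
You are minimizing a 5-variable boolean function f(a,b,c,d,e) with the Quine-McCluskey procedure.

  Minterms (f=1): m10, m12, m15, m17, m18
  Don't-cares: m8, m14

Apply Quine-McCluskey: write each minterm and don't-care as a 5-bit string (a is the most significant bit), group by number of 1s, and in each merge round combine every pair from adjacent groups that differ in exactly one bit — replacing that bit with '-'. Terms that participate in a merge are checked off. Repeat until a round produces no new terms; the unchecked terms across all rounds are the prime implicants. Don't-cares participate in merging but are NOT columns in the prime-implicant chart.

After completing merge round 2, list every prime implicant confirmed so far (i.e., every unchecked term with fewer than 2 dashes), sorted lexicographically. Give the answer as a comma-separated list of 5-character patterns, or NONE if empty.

Round 0: 01000✓ 01010✓ 01100✓ 01110✓ 01111✓ 10001 10010
Round 1: 01-00✓ 01-10✓ 010-0✓ 011-0✓ 0111-
Round 2: 01--0
PIs = {01--0, 0111-, 10001, 10010}

0111-, 10001, 10010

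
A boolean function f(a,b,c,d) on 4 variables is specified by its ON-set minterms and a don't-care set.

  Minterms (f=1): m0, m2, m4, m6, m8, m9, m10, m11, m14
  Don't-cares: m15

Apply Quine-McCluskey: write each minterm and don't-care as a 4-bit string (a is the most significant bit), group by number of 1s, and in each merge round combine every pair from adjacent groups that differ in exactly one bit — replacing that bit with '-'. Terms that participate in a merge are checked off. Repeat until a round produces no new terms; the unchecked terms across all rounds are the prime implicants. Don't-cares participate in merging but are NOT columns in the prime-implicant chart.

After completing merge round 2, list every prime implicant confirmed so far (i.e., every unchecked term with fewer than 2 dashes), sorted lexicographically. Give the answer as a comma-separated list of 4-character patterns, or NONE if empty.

Round 0: 0000✓ 0010✓ 0100✓ 0110✓ 1000✓ 1001✓ 1010✓ 1011✓ 1110✓ 1111✓
Round 1: -000✓ -010✓ -110✓ 0-00✓ 0-10✓ 00-0✓ 01-0✓ 1-10✓ 1-11✓ 10-0✓ 10-1✓ 100-✓ 101-✓ 111-✓
Round 2: --10 -0-0 0--0 1-1- 10--
PIs = {--10, -0-0, 0--0, 1-1-, 10--}

NONE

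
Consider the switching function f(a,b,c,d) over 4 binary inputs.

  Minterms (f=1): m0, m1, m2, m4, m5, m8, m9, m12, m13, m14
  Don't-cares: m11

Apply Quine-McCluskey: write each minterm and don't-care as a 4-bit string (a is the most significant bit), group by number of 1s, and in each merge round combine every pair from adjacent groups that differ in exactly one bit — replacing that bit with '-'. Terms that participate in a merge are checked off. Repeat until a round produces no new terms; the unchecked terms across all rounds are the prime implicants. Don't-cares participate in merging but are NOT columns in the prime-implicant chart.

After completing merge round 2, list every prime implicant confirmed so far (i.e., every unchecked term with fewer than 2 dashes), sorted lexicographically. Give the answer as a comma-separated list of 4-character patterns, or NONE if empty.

00-0, 10-1, 11-0

size-2^0 implicants → 0000(✓)  0001(✓)  0010(✓)  0100(✓)  0101(✓)  1000(✓)  1001(✓)  1011(✓)  1100(✓)  1101(✓)  1110(✓)
size-2^1 implicants → -000(✓)  -001(✓)  -100(✓)  -101(✓)  0-00(✓)  0-01(✓)  00-0  000-(✓)  010-(✓)  1-00(✓)  1-01(✓)  10-1  100-(✓)  11-0  110-(✓)
size-2^2 implicants → --00(✓)  --01(✓)  -00-(✓)  -10-(✓)  0-0-(✓)  1-0-(✓)
size-2^3 implicants → --0-
Unchecked terms (primes): --0-, 00-0, 10-1, 11-0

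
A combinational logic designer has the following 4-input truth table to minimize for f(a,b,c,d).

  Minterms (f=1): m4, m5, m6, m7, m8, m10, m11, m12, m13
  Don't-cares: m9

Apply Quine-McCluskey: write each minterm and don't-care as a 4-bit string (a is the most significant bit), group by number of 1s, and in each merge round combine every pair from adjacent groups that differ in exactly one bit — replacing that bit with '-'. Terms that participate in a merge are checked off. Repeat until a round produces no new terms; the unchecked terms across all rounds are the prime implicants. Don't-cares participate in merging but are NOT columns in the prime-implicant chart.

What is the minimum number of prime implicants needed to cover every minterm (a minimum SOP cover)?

3

Round 0: 0100✓ 0101✓ 0110✓ 0111✓ 1000✓ 1001✓ 1010✓ 1011✓ 1100✓ 1101✓
Round 1: -100✓ -101✓ 01-0✓ 01-1✓ 010-✓ 011-✓ 1-00✓ 1-01✓ 10-0✓ 10-1✓ 100-✓ 101-✓ 110-✓
Round 2: -10- 01-- 1-0- 10--
PIs = {-10-, 01--, 1-0-, 10--}
Coverage chart:
  m4: -10-,01--
  m5: -10-,01--
  m6: 01-- ←essential
  m7: 01-- ←essential
  m8: 1-0-,10--
  m10: 10-- ←essential
  m11: 10-- ←essential
  m12: -10-,1-0-
  m13: -10-,1-0-
Essential: 01--, 10--
Petrick residual → -10-
Min cover (3 terms): bc' + a'b + ab'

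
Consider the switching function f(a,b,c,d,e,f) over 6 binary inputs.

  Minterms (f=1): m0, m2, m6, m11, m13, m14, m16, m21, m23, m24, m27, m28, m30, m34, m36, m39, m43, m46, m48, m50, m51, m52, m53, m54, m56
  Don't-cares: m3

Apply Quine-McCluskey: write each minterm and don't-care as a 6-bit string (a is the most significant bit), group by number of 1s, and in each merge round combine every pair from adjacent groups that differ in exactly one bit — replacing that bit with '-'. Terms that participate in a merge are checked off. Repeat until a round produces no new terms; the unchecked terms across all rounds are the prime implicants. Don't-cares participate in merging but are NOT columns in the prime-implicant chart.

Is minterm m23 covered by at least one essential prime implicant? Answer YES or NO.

[col 0] 000000*, 000010*, 000011*, 000110*, 001011*, 001101, 001110*, 010000*, 010101*, 010111*, 011000*, 011011*, 011100*, 011110*, 100010*, 100100*, 100111, 101011*, 101110*, 110000*, 110010*, 110011*, 110100*, 110101*, 110110*, 111000*
[col 1] -00010, -01011, -01110, -10000*, -10101, -11000*, 0-0000, 0-1011, 0-1110, 00-011, 00-110, 000-10, 0000-0, 00001-, 01-000*, 0101-1, 011-00, 0111-0, 1-0010, 1-0100, 11-000*, 110-00*, 110-10*, 1100-0*, 11001-, 1101-0*, 11010-
[col 2] -1-000, 110--0
Prime implicants: -00010, -01011, -01110, -1-000, -10101, 0-0000, 0-1011, 0-1110, 00-011, 00-110, 000-10, 0000-0, 00001-, 001101, 0101-1, 011-00, 0111-0, 1-0010, 1-0100, 100111, 110--0, 11001-, 11010-
PI chart (minterm → PIs covering it):
  0 | 0-0000,0000-0
  2 | -00010,000-10,0000-0,00001-
  6 | 00-110,000-10
  11 | -01011,0-1011,00-011
  13 | 001101  (sole → essential)
  14 | -01110,0-1110,00-110
  16 | -1-000,0-0000
  21 | -10101,0101-1
  23 | 0101-1  (sole → essential)
  24 | -1-000,011-00
  27 | 0-1011  (sole → essential)
  28 | 011-00,0111-0
  30 | 0-1110,0111-0
  34 | -00010,1-0010
  36 | 1-0100  (sole → essential)
  39 | 100111  (sole → essential)
  43 | -01011  (sole → essential)
  46 | -01110  (sole → essential)
  48 | -1-000,110--0
  50 | 1-0010,110--0,11001-
  51 | 11001-  (sole → essential)
  52 | 1-0100,110--0,11010-
  53 | -10101,11010-
  54 | 110--0  (sole → essential)
  56 | -1-000  (sole → essential)
Essential prime implicants: -01011, -01110, -1-000, 0-1011, 001101, 0101-1, 1-0100, 100111, 110--0, 11001-

YES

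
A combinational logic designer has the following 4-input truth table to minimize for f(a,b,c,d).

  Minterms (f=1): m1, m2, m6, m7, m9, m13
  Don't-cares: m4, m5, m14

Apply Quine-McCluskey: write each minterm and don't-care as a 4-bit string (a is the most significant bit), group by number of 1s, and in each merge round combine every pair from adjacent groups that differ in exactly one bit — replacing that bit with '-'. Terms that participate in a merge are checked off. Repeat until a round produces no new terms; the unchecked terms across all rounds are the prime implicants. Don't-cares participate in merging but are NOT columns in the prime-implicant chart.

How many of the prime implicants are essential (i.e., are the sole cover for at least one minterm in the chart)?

3

[col 0] 0001*, 0010*, 0100*, 0101*, 0110*, 0111*, 1001*, 1101*, 1110*
[col 1] -001*, -101*, -110, 0-01*, 0-10, 01-0*, 01-1*, 010-*, 011-*, 1-01*
[col 2] --01, 01--
Prime implicants: --01, -110, 0-10, 01--
PI chart (minterm → PIs covering it):
  1 | --01  (sole → essential)
  2 | 0-10  (sole → essential)
  6 | -110,0-10,01--
  7 | 01--  (sole → essential)
  9 | --01  (sole → essential)
  13 | --01  (sole → essential)
Essential prime implicants: --01, 0-10, 01--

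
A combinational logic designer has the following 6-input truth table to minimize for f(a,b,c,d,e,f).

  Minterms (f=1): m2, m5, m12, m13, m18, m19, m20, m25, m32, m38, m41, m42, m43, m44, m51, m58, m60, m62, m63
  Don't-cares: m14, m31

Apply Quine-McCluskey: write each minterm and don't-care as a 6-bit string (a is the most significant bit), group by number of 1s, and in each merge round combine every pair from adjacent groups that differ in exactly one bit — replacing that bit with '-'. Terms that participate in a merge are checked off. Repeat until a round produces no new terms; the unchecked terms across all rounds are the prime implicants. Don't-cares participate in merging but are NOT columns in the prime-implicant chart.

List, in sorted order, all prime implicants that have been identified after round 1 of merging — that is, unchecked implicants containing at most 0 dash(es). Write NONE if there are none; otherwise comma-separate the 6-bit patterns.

size-2^0 implicants → 000010(✓)  000101(✓)  001100(✓)  001101(✓)  001110(✓)  010010(✓)  010011(✓)  010100  011001  011111(✓)  100000  100110  101001(✓)  101010(✓)  101011(✓)  101100(✓)  110011(✓)  111010(✓)  111100(✓)  111110(✓)  111111(✓)
size-2^1 implicants → -01100  -10011  -11111  0-0010  00-101  0011-0  00110-  01001-  1-1010  1-1100  1010-1  10101-  111-10  1111-0  11111-
Unchecked terms (primes): -01100, -10011, -11111, 0-0010, 00-101, 0011-0, 00110-, 01001-, 010100, 011001, 1-1010, 1-1100, 100000, 100110, 1010-1, 10101-, 111-10, 1111-0, 11111-

010100, 011001, 100000, 100110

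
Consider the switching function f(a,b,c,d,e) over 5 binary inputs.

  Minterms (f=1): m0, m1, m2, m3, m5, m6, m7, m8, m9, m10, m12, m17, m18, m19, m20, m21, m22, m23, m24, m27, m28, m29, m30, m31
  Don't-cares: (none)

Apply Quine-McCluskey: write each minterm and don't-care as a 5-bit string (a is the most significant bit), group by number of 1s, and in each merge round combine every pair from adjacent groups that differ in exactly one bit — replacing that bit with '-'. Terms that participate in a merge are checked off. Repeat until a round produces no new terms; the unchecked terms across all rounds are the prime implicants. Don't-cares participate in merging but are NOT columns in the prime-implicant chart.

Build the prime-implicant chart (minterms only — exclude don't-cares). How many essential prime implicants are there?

[col 0] 00000*, 00001*, 00010*, 00011*, 00101*, 00110*, 00111*, 01000*, 01001*, 01010*, 01100*, 10001*, 10010*, 10011*, 10100*, 10101*, 10110*, 10111*, 11000*, 11011*, 11100*, 11101*, 11110*, 11111*
[col 1] -0001*, -0010*, -0011*, -0101*, -0110*, -0111*, -1000*, -1100*, 0-000*, 0-001*, 0-010*, 00-01*, 00-10*, 00-11*, 000-0*, 000-1*, 0000-*, 0001-*, 001-1*, 0011-*, 01-00*, 010-0*, 0100-*, 1-011*, 1-100*, 1-101*, 1-110*, 1-111*, 10-01*, 10-10*, 10-11*, 100-1*, 1001-*, 101-0*, 101-1*, 1010-*, 1011-*, 11-00*, 11-11*, 111-0*, 111-1*, 1110-*, 1111-*
[col 2] -0-01*, -0-10*, -0-11*, -00-1*, -001-*, -01-1*, -011-*, -1-00, 0-0-0, 0-00-, 00--1*, 00-1-*, 000--, 1--11, 1-1-0*, 1-1-1*, 1-10-*, 1-11-*, 10--1*, 10-1-*, 101--*, 111--*
[col 3] -0--1, -0-1-, 1-1--
Prime implicants: -0--1, -0-1-, -1-00, 0-0-0, 0-00-, 000--, 1--11, 1-1--
PI chart (minterm → PIs covering it):
  0 | 0-0-0,0-00-,000--
  1 | -0--1,0-00-,000--
  2 | -0-1-,0-0-0,000--
  3 | -0--1,-0-1-,000--
  5 | -0--1  (sole → essential)
  6 | -0-1-  (sole → essential)
  7 | -0--1,-0-1-
  8 | -1-00,0-0-0,0-00-
  9 | 0-00-  (sole → essential)
  10 | 0-0-0  (sole → essential)
  12 | -1-00  (sole → essential)
  17 | -0--1  (sole → essential)
  18 | -0-1-  (sole → essential)
  19 | -0--1,-0-1-,1--11
  20 | 1-1--  (sole → essential)
  21 | -0--1,1-1--
  22 | -0-1-,1-1--
  23 | -0--1,-0-1-,1--11,1-1--
  24 | -1-00  (sole → essential)
  27 | 1--11  (sole → essential)
  28 | -1-00,1-1--
  29 | 1-1--  (sole → essential)
  30 | 1-1--  (sole → essential)
  31 | 1--11,1-1--
Essential prime implicants: -0--1, -0-1-, -1-00, 0-0-0, 0-00-, 1--11, 1-1--

7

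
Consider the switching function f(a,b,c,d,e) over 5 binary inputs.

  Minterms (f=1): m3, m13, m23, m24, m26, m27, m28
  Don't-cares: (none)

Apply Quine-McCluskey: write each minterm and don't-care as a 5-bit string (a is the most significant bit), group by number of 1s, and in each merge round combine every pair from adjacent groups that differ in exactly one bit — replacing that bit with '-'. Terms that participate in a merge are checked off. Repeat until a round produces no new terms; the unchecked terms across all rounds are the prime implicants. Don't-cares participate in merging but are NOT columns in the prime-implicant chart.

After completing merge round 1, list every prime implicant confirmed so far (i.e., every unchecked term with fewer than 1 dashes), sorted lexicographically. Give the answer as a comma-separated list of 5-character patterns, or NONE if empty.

[col 0] 00011, 01101, 10111, 11000*, 11010*, 11011*, 11100*
[col 1] 11-00, 110-0, 1101-
Prime implicants: 00011, 01101, 10111, 11-00, 110-0, 1101-

00011, 01101, 10111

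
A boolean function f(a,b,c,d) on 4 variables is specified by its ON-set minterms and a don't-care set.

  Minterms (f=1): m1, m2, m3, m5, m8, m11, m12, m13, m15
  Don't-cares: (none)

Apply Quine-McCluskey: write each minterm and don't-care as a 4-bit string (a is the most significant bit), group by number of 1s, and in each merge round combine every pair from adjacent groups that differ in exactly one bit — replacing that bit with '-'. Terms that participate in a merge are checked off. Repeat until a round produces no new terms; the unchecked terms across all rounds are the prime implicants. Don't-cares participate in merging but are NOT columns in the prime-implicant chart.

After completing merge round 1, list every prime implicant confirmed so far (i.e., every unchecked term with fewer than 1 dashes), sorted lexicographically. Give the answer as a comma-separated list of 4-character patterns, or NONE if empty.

NONE

Round 0: 0001✓ 0010✓ 0011✓ 0101✓ 1000✓ 1011✓ 1100✓ 1101✓ 1111✓
Round 1: -011 -101 0-01 00-1 001- 1-00 1-11 11-1 110-
PIs = {-011, -101, 0-01, 00-1, 001-, 1-00, 1-11, 11-1, 110-}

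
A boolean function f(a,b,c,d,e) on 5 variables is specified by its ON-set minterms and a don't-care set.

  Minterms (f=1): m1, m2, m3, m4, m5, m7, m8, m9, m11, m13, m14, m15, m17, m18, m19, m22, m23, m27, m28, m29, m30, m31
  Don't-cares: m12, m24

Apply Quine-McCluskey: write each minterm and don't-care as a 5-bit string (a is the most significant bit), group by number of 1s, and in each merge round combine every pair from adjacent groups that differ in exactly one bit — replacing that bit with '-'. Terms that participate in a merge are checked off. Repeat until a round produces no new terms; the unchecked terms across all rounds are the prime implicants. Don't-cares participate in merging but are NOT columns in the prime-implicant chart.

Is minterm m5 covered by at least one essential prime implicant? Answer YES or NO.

YES

size-2^0 implicants → 00001(✓)  00010(✓)  00011(✓)  00100(✓)  00101(✓)  00111(✓)  01000(✓)  01001(✓)  01011(✓)  01100(✓)  01101(✓)  01110(✓)  01111(✓)  10001(✓)  10010(✓)  10011(✓)  10110(✓)  10111(✓)  11000(✓)  11011(✓)  11100(✓)  11101(✓)  11110(✓)  11111(✓)
size-2^1 implicants → -0001(✓)  -0010(✓)  -0011(✓)  -0111(✓)  -1000(✓)  -1011(✓)  -1100(✓)  -1101(✓)  -1110(✓)  -1111(✓)  0-001(✓)  0-011(✓)  0-100(✓)  0-101(✓)  0-111(✓)  00-01(✓)  00-11(✓)  000-1(✓)  0001-(✓)  001-1(✓)  0010-(✓)  01-00(✓)  01-01(✓)  01-11(✓)  010-1(✓)  0100-(✓)  011-0(✓)  011-1(✓)  0110-(✓)  0111-(✓)  1-011(✓)  1-110(✓)  1-111(✓)  10-10(✓)  10-11(✓)  100-1(✓)  1001-(✓)  1011-(✓)  11-00(✓)  11-11(✓)  111-0(✓)  111-1(✓)  1110-(✓)  1111-(✓)
size-2^2 implicants → --011(✓)  --111(✓)  -0-11(✓)  -00-1  -001-  -1-00  -1-11(✓)  -11-0(✓)  -11-1(✓)  -110-(✓)  -111-(✓)  0--01(✓)  0--11(✓)  0-0-1(✓)  0-1-1(✓)  0-10-  00--1(✓)  01--1(✓)  01-0-  011--(✓)  1--11(✓)  1-11-  10-1-  111--(✓)
size-2^3 implicants → ---11  -11--  0---1
Unchecked terms (primes): ---11, -00-1, -001-, -1-00, -11--, 0---1, 0-10-, 01-0-, 1-11-, 10-1-
Minterm coverage:
  m1 ⊆ -00-1,0---1
  m2 ⊆ -001- [E]
  m3 ⊆ ---11,-00-1,-001-,0---1
  m4 ⊆ 0-10- [E]
  m5 ⊆ 0---1,0-10-
  m7 ⊆ ---11,0---1
  m8 ⊆ -1-00,01-0-
  m9 ⊆ 0---1,01-0-
  m11 ⊆ ---11,0---1
  m13 ⊆ -11--,0---1,0-10-,01-0-
  m14 ⊆ -11-- [E]
  m15 ⊆ ---11,-11--,0---1
  m17 ⊆ -00-1 [E]
  m18 ⊆ -001-,10-1-
  m19 ⊆ ---11,-00-1,-001-,10-1-
  m22 ⊆ 1-11-,10-1-
  m23 ⊆ ---11,1-11-,10-1-
  m27 ⊆ ---11 [E]
  m28 ⊆ -1-00,-11--
  m29 ⊆ -11-- [E]
  m30 ⊆ -11--,1-11-
  m31 ⊆ ---11,-11--,1-11-
E = {---11, -00-1, -001-, -11--, 0-10-}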